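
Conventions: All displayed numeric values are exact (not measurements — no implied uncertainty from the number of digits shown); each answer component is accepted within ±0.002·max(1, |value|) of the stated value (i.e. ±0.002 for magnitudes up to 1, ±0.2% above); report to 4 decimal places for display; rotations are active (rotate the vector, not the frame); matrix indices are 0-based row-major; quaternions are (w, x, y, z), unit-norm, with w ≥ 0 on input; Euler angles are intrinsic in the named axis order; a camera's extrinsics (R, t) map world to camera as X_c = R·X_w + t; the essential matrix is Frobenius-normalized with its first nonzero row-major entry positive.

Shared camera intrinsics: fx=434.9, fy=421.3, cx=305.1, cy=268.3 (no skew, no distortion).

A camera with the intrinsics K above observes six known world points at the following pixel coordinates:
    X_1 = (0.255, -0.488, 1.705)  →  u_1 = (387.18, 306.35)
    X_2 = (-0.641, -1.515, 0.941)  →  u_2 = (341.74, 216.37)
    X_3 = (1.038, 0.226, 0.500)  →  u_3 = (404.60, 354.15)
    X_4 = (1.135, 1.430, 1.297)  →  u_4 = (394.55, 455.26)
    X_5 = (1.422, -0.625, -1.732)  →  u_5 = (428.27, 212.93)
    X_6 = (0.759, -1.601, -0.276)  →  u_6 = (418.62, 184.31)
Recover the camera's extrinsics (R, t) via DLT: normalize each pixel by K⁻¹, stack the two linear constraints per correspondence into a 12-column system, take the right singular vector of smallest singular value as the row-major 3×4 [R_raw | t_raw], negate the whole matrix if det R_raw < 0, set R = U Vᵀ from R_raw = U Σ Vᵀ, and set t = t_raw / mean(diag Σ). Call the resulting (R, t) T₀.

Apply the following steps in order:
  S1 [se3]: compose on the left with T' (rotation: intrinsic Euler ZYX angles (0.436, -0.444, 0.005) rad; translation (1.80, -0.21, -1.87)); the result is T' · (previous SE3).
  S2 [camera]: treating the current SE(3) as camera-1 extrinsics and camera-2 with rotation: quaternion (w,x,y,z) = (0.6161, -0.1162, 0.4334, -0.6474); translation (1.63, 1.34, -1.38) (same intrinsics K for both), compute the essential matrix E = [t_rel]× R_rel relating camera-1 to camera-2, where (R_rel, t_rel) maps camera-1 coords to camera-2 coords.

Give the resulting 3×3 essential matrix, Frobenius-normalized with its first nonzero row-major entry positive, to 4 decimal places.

source (pnp_recover): camera pose = R=[0.8391 -0.3629 0.4052; 0.2334 0.9131 0.3344; -0.4913 -0.1861 0.8509], t=(0.1601, 0.4098, 5.1608)
after S1 (compose_se3): R=[0.7781 -0.6124 -0.1397; 0.6227 0.7230 0.2991; -0.0822 -0.3198 0.9439], t=(-0.2414, -0.7374, 2.8610)
after S2 (essential): [0.4519 0.5350 0.0077; -0.4386 0.3148 0.3638; -0.1196 0.2161 0.1572]

matrix = [0.4519 0.5350 0.0077; -0.4386 0.3148 0.3638; -0.1196 0.2161 0.1572]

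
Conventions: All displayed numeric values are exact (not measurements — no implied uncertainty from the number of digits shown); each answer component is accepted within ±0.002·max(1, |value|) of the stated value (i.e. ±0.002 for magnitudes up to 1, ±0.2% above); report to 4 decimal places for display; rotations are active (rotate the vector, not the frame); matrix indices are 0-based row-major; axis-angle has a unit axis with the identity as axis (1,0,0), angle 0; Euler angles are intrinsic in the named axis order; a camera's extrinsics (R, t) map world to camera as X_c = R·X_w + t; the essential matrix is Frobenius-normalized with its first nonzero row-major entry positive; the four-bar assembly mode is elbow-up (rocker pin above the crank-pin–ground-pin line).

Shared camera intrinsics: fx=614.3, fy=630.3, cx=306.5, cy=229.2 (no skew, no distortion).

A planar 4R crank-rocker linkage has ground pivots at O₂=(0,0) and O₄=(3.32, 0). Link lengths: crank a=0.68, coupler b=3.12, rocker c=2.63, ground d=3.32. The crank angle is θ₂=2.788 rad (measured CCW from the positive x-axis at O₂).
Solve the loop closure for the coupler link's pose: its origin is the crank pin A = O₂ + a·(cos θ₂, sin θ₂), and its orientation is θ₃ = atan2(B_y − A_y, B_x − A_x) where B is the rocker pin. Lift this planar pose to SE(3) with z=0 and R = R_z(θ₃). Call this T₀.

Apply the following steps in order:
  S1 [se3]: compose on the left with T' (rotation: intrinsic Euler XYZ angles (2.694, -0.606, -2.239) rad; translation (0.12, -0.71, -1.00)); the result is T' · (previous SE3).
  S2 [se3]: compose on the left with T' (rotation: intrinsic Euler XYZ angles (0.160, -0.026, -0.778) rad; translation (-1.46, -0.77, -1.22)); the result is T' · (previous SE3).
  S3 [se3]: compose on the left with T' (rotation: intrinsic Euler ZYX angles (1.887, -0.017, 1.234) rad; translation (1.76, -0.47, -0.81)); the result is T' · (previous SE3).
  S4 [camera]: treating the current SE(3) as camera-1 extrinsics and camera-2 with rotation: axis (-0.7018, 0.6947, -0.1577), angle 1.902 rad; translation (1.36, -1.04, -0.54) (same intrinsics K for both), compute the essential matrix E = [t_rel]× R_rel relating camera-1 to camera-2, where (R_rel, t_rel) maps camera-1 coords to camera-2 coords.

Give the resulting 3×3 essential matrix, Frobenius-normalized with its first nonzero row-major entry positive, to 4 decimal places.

matrix = [0.5981 -0.1149 0.2861; 0.1739 -0.0852 0.1119; 0.2533 0.6111 -0.2441]

source (fourbar_fk): coupler pose = R=[0.7873 -0.6166 0.0000; 0.6166 0.7873 0.0000; 0.0000 0.0000 1.0000], t=(-0.6379, 0.2355, 0.0000)
after S1 (compose_se3): R=[-0.0031 0.8219 -0.5696; 0.9024 -0.2431 -0.3557; -0.4308 -0.5151 -0.7410], t=(0.5968, -1.1729, -1.1443)
after S2 (compose_se3): R=[0.6421 0.4281 -0.6359; 0.7028 -0.6601 0.2652; -0.3062 -0.6172 -0.7248], t=(-1.8282, -1.8244, -2.5593)
after S3 (compose_se3): R=[-0.6921 -0.4838 -0.5357; 0.4390 0.3069 -0.8444; 0.5729 -0.8196 0.0000], t=(0.5921, -2.7295, -3.4084)
after S4 (essential): [0.5981 -0.1149 0.2861; 0.1739 -0.0852 0.1119; 0.2533 0.6111 -0.2441]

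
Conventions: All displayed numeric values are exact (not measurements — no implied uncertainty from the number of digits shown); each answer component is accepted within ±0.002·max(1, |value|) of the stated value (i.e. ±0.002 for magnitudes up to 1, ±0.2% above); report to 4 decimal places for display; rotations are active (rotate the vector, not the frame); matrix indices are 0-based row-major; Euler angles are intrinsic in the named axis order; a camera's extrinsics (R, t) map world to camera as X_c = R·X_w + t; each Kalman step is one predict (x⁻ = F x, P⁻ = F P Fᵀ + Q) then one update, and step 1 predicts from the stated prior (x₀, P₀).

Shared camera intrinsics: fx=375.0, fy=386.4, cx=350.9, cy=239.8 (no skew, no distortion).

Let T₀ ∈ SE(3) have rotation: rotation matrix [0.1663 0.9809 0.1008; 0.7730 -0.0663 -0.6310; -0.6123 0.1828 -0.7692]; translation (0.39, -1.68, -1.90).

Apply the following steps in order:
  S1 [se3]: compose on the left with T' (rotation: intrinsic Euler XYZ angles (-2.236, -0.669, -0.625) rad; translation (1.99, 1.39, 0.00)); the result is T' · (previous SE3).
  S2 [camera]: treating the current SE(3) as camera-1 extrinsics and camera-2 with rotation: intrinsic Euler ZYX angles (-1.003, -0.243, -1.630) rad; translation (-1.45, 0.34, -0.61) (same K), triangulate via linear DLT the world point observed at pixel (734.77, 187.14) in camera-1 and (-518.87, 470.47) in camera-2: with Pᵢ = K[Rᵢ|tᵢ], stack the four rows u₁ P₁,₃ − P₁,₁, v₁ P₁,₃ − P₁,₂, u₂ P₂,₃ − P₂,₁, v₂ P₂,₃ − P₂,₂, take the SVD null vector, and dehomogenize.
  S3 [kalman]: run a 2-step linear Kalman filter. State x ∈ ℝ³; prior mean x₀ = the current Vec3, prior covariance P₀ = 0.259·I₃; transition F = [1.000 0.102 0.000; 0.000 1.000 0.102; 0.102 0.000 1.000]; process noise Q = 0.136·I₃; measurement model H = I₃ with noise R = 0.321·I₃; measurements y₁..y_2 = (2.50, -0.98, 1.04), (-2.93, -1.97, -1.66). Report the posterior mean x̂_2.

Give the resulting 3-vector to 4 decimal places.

after S1 (compose_se3): R=[0.8403 0.4802 0.2516; -0.4182 0.8695 -0.2628; -0.3449 0.1156 0.9315], t=(2.6454, 0.8738, 2.4266)
after S2 (triangulate): (0.1462, -1.3143, -0.1990)
after S3 (kf_track): (-0.8524, -1.6120, -0.5714)

result = (-0.8524, -1.6120, -0.5714)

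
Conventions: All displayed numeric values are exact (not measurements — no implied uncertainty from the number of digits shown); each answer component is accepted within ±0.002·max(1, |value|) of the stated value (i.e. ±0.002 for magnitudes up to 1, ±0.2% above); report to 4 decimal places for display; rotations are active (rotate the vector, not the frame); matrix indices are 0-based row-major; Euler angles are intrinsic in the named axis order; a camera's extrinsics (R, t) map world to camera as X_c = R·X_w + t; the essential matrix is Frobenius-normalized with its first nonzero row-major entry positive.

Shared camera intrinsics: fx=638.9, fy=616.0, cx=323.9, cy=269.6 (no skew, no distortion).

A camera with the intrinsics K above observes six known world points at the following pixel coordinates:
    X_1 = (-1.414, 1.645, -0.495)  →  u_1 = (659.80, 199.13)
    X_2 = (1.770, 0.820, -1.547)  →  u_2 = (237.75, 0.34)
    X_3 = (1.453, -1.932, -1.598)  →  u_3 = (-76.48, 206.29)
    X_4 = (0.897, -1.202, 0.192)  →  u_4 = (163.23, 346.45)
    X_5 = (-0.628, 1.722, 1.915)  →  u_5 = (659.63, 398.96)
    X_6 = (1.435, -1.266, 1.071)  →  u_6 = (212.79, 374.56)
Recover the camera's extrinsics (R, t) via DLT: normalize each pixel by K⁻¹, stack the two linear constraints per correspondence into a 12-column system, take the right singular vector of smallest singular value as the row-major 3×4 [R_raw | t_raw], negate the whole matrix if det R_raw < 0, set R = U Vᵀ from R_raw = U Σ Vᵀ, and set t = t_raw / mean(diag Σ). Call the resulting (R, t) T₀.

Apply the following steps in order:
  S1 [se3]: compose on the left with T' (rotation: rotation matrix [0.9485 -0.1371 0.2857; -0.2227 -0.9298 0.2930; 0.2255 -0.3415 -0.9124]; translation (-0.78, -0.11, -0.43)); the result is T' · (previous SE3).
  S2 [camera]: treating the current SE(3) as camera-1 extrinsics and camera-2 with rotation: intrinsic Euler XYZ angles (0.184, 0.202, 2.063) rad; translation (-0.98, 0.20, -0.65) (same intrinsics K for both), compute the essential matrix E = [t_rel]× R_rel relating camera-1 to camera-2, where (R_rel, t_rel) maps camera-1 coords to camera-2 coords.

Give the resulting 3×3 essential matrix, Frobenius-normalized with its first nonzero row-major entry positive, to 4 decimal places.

matrix = [0.5088 -0.4705 0.0245; -0.4319 -0.3349 0.0061; 0.2333 0.4072 -0.0116]

source (pnp_recover): camera pose = R=[-0.2569 0.8377 0.4820; -0.4731 -0.5439 0.6931; 0.8427 -0.0500 0.5360], t=(-0.1300, 0.2700, 4.1498)
after S1 (compose_se3): R=[0.0620 0.8548 0.5153; 0.7440 0.3045 -0.5947; -0.6653 0.4203 -0.6171], t=(0.2453, 0.8838, -4.3379)
after S2 (essential): [0.5088 -0.4705 0.0245; -0.4319 -0.3349 0.0061; 0.2333 0.4072 -0.0116]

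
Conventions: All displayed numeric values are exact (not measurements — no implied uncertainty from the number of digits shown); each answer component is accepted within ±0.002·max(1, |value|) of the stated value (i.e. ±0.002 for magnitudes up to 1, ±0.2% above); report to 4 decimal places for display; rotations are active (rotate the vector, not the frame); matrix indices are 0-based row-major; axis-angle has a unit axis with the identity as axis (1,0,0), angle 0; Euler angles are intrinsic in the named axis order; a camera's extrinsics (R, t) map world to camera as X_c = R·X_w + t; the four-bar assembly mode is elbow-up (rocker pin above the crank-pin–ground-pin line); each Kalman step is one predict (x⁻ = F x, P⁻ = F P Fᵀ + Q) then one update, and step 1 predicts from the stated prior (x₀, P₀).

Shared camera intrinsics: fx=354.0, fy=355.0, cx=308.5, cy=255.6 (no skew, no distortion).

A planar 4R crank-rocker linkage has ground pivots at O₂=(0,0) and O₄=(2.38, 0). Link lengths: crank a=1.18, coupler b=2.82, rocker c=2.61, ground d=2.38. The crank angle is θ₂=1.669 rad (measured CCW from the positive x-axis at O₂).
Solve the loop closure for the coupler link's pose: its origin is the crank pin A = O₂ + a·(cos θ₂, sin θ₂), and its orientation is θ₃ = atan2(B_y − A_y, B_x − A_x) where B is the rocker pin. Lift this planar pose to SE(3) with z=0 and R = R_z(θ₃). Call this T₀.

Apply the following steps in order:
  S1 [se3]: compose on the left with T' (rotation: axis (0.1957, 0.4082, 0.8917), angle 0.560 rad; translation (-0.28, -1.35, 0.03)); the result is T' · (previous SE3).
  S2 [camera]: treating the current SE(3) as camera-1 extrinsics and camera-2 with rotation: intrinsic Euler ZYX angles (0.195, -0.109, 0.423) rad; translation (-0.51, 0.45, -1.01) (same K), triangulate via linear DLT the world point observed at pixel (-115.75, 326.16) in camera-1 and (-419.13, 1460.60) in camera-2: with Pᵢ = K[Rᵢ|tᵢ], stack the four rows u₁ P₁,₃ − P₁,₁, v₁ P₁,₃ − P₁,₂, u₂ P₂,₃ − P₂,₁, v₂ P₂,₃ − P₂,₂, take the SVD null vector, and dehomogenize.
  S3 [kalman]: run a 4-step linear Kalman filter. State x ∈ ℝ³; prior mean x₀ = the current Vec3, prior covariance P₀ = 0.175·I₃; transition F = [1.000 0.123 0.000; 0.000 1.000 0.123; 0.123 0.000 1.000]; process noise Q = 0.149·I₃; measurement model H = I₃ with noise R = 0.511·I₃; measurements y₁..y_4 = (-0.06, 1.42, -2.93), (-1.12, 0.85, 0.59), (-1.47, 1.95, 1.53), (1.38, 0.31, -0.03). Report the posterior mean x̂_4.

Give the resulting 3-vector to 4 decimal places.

source (fourbar_fk): coupler pose = R=[0.8609 -0.5088 0.0000; 0.5088 0.8609 0.0000; 0.0000 0.0000 1.0000], t=(-0.1157, 1.1743, 0.0000)
after S1 (compose_se3): R=[0.4996 -0.8313 0.2435; 0.8623 0.5041 -0.0484; -0.0825 0.2341 0.9687], t=(-0.9206, -0.3814, 0.2394)
after S2 (triangulate): (0.0826, 1.2652, 0.9238)
after S3 (kf_track): (0.2578, 1.0465, 0.2623)

result = (0.2578, 1.0465, 0.2623)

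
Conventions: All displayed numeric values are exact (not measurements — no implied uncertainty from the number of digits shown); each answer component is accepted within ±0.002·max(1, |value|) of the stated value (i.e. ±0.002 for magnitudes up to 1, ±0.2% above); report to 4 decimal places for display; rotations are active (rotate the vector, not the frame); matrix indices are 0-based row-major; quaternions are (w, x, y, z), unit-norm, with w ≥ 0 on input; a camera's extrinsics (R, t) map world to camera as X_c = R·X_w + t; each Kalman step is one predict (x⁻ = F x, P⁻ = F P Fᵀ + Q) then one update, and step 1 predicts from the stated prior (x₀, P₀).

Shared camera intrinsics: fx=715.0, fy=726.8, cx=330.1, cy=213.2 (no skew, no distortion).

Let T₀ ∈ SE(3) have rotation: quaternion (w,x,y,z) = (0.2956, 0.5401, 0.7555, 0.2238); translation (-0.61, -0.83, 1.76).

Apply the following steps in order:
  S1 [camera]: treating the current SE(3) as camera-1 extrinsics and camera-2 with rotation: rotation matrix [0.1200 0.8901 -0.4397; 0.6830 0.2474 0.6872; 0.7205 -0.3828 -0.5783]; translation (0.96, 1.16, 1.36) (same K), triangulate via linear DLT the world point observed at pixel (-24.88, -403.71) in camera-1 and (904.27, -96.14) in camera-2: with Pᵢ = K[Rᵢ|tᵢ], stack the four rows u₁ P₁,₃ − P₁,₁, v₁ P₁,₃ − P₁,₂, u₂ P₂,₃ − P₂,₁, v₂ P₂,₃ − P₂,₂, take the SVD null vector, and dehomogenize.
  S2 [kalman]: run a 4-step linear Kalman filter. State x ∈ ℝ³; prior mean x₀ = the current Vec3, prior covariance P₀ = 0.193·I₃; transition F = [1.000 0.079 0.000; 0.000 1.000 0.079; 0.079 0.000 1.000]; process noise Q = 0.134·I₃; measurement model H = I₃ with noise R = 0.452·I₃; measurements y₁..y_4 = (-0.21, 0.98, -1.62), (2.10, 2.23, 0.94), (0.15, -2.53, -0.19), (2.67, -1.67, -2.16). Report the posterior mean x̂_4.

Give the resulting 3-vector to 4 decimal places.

result = (1.2344, -0.9750, -1.0507)

after S1 (triangulate): (-1.2626, -0.3517, -1.0419)
after S2 (kf_track): (1.2344, -0.9750, -1.0507)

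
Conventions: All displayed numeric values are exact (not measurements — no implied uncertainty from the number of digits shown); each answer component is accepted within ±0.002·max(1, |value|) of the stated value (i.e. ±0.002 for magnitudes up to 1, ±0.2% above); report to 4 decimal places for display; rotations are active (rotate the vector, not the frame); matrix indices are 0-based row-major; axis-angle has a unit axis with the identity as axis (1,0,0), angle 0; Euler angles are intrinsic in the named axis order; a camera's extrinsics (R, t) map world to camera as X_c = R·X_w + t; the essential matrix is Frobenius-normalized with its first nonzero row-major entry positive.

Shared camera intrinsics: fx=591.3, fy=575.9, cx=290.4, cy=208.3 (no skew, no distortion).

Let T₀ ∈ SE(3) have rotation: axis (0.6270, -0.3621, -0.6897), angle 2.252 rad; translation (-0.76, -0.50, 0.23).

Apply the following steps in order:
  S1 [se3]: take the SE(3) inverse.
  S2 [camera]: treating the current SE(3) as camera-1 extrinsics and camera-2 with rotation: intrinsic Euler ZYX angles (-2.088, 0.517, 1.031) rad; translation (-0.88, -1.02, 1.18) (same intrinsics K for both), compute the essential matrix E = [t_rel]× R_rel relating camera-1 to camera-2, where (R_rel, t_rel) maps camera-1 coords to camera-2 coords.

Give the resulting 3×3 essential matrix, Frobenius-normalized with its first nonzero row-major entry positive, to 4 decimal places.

matrix = [0.2397 0.1846 0.5013; 0.2576 0.5514 -0.3577; 0.1802 0.1629 0.3158]

after S1 (invert_se3): R=[0.0110 -0.9058 -0.4235; 0.1658 -0.4160 0.8941; -0.9861 -0.0801 0.1456], t=(-0.3471, -0.2876, -0.8230)
after S2 (essential): [0.2397 0.1846 0.5013; 0.2576 0.5514 -0.3577; 0.1802 0.1629 0.3158]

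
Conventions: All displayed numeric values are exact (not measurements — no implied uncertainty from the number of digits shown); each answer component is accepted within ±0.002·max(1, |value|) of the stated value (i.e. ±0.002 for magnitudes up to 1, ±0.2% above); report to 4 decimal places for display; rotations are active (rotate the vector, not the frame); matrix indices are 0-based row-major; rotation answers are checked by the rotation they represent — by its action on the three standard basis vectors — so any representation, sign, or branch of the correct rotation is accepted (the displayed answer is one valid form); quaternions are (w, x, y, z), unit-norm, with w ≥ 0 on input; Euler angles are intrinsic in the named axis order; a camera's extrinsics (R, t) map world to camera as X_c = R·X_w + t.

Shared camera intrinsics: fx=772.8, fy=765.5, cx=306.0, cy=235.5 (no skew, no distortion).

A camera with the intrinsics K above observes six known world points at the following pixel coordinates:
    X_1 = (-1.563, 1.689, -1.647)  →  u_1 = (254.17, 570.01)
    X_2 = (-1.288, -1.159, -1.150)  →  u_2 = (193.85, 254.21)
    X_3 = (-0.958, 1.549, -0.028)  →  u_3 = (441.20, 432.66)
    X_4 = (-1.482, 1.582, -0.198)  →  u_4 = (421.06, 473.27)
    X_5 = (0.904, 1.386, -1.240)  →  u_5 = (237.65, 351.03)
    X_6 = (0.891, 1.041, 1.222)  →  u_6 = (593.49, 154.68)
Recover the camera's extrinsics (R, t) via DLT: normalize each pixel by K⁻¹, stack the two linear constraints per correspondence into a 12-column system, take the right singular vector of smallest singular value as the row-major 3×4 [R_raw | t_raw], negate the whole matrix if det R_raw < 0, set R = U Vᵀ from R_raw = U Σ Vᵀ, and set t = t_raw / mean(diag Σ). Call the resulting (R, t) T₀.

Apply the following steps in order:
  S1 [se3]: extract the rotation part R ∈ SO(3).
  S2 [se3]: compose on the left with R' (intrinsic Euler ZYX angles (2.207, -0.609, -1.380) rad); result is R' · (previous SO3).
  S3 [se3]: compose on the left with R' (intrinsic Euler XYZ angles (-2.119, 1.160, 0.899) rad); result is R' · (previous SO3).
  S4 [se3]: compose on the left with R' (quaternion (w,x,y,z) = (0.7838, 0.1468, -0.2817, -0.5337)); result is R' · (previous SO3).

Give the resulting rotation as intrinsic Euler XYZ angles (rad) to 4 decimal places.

source (pnp_recover): camera pose = R=[-0.0938 0.3894 0.9163; -0.6231 0.6948 -0.3591; -0.7765 -0.6046 0.1775], t=(0.3195, -0.2299, 5.8395)
after S1 (rot_of_se3): [-0.0938 0.3894 0.9163; -0.6231 0.6948 -0.3591; -0.7765 -0.6046 0.1775]
after S2 (compose_so3): [0.9119 -0.0891 -0.4007; 0.2475 0.8980 0.3638; 0.3274 -0.4309 0.8409]
after S3 (compose_so3): [0.4494 -0.6979 0.5577; -0.6332 0.1915 0.7499; -0.6302 -0.6902 -0.3558]
after S4 (compose_so3): [0.0218 0.3677 0.9297; -0.7028 0.6670 -0.2473; -0.7110 -0.6480 0.2729]

rotation (euler_xyz) = (0.7362, 1.1936, -1.5116)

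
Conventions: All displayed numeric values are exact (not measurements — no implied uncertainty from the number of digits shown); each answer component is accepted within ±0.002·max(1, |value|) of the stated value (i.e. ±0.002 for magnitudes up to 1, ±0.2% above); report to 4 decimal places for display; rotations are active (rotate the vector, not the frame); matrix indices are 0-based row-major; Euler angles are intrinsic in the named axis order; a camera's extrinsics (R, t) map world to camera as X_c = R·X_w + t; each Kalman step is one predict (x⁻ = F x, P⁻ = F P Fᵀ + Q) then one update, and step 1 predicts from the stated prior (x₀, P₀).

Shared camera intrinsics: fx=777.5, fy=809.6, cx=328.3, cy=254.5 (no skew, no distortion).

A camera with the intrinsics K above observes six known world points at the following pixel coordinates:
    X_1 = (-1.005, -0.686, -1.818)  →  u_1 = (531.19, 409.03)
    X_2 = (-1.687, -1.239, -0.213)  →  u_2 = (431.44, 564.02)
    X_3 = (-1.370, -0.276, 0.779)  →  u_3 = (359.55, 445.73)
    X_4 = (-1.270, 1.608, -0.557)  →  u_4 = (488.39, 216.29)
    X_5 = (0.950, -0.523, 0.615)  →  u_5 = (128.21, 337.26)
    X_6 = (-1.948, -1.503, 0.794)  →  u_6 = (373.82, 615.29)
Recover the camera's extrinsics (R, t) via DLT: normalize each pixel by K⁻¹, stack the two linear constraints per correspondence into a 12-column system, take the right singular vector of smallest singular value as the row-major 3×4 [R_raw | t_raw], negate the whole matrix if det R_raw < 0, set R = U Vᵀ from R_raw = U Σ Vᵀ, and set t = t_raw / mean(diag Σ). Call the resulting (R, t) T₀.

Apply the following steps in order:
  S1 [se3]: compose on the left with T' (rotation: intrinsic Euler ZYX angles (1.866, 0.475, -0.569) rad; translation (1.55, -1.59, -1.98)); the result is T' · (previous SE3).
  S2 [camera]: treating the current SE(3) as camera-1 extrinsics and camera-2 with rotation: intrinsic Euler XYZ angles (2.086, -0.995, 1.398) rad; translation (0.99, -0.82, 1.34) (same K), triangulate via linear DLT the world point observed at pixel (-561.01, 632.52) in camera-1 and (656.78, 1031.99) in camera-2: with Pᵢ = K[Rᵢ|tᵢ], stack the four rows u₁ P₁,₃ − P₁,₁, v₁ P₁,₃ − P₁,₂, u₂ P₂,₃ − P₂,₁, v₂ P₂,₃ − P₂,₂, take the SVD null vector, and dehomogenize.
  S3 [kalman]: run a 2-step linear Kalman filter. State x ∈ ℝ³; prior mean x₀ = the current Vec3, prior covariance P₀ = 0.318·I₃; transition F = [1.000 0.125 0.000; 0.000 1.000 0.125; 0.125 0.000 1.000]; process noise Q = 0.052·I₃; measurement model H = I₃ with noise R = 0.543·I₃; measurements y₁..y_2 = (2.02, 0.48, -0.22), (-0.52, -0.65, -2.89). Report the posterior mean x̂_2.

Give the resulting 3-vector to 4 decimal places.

source (pnp_recover): camera pose = R=[-0.8028 0.2891 -0.5215; -0.5099 -0.7862 0.3491; -0.3091 0.5461 0.7786], t=(-0.3300, 0.4800, 6.1802)
after S1 (compose_se3): R=[0.7761 0.1598 -0.6100; -0.5033 0.7397 -0.4466; 0.3799 0.6537 0.6545], t=(-2.5956, -0.7923, 2.5710)
after S2 (triangulate): (-1.3433, 1.4985, -0.5679)
after S3 (kf_track): (-0.1353, 0.3887, -1.3570)

result = (-0.1353, 0.3887, -1.3570)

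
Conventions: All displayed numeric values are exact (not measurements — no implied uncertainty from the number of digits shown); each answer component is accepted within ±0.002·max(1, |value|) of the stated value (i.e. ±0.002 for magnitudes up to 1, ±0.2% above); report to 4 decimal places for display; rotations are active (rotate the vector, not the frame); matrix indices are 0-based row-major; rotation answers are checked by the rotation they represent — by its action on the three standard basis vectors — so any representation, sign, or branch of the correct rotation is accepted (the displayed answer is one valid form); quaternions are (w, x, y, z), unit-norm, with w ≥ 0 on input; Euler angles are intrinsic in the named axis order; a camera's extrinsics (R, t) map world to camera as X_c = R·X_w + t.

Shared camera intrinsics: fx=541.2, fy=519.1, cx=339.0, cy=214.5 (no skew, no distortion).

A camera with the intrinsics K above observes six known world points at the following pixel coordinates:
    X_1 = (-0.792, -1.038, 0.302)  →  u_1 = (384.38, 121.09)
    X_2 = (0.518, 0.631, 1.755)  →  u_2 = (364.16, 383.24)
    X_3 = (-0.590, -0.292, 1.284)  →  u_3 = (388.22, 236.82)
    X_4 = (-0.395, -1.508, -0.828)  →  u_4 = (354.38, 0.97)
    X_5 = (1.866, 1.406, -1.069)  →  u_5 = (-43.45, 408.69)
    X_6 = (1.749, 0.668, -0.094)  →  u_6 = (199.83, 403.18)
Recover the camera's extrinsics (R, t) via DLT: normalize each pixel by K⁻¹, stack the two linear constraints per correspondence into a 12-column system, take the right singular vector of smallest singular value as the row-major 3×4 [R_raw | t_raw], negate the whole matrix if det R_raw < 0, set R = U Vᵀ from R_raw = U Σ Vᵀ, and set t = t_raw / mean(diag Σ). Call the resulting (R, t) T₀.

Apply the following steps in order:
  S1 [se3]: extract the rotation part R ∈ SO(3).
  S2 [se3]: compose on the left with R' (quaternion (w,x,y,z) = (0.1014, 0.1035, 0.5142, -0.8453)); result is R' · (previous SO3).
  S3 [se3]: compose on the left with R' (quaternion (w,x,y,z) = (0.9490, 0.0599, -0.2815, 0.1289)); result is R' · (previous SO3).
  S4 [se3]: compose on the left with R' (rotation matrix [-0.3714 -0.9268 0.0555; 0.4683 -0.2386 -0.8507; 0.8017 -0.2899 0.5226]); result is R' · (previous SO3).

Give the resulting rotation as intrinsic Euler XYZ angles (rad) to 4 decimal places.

source (pnp_recover): camera pose = R=[0.1218 -0.7630 0.6348; 0.5109 0.5966 0.6190; -0.8510 0.2489 0.4625], t=(-0.4601, -0.0799, 4.5397)
after S1 (rot_of_se3): [0.1218 -0.7630 0.6348; 0.5109 0.5966 0.6190; -0.8510 0.2489 0.4625]
after S2 (compose_so3): [0.0854 0.8791 -0.4689; 0.5196 -0.4409 -0.7319; -0.8502 -0.1811 -0.4944]
after S3 (compose_so3): [0.3655 0.9273 0.0813; 0.6749 -0.2039 -0.7092; -0.6410 0.3141 -0.7004]
after S4 (compose_so3): [-0.7969 -0.1380 0.5882; 0.5554 0.2157 0.8031; -0.2377 0.9667 -0.0953]

rotation (euler_xyz) = (-1.6889, 0.6288, 2.9702)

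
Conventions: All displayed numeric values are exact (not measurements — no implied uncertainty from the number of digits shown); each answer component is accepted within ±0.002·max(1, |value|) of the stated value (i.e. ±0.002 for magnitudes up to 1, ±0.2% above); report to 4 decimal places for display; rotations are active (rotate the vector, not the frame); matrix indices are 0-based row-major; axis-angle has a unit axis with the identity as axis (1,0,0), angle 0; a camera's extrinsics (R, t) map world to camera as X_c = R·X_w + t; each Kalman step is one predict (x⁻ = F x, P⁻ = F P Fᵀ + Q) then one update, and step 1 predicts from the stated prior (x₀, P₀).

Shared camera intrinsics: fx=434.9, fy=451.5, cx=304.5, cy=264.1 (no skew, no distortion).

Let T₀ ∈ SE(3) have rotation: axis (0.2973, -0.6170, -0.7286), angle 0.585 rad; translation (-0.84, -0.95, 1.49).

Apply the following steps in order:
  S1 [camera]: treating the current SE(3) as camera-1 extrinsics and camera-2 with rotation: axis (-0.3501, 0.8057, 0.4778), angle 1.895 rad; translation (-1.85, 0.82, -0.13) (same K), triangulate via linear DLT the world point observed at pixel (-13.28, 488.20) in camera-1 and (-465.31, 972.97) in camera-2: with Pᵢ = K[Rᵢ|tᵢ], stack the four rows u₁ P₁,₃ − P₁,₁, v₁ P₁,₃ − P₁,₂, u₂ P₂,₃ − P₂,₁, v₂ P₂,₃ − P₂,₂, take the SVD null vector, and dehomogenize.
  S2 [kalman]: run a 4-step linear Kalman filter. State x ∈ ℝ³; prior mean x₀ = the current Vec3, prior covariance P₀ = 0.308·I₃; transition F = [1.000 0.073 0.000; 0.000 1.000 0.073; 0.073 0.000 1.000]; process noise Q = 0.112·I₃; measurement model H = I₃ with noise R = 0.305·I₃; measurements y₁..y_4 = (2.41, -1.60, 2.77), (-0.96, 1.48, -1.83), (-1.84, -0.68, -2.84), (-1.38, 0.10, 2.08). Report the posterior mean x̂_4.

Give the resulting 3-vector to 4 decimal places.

result = (-1.0755, 0.0242, 0.1961)

after S1 (triangulate): (-1.3445, 1.7360, 0.8173)
after S2 (kf_track): (-1.0755, 0.0242, 0.1961)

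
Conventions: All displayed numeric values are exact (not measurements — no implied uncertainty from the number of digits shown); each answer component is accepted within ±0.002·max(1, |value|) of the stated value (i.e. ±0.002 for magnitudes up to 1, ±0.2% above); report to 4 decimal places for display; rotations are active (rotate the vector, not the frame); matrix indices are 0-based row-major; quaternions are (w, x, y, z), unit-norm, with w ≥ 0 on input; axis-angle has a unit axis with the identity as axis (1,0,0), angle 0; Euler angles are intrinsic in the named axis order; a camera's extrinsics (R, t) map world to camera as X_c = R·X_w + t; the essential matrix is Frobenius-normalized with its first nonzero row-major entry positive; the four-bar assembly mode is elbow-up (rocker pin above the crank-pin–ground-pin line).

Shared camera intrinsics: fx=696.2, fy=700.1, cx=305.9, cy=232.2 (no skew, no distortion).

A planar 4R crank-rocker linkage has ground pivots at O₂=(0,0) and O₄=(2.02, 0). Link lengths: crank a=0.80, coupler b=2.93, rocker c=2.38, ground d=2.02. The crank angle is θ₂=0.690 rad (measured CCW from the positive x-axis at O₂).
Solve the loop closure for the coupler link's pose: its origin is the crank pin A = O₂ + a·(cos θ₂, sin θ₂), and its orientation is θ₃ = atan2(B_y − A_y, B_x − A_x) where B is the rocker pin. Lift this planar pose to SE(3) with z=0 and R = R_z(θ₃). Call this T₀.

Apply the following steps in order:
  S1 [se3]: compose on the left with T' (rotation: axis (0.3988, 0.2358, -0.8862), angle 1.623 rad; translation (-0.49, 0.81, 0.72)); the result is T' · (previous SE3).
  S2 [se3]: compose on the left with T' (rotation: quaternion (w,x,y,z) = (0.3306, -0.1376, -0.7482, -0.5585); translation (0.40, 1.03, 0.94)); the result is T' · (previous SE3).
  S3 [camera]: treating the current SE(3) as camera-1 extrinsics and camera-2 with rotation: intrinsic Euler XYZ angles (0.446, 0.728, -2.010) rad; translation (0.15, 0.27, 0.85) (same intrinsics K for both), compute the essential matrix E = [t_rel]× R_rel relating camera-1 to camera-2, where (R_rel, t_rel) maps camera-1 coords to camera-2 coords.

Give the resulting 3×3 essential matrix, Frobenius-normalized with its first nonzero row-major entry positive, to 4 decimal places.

source (fourbar_fk): coupler pose = R=[0.8291 -0.5591 0.0000; 0.5591 0.8291 0.0000; 0.0000 0.0000 1.0000], t=(0.6170, 0.5092, 0.0000)
after S1 (compose_se3): R=[0.6456 0.7514 -0.1364; -0.6482 0.4447 -0.6181; -0.4038 0.4875 0.7742], t=(0.0821, 0.3282, 0.4361)
after S2 (compose_se3): R=[-0.7151 -0.4691 -0.5182; -0.6990 0.4794 0.5307; -0.0005 0.7417 -0.6708], t=(0.3790, 1.5318, 1.1690)
after S3 (essential): [0.5225 0.2646 -0.1941; 0.2114 -0.5362 0.3115; 0.4251 -0.0921 0.0284]

matrix = [0.5225 0.2646 -0.1941; 0.2114 -0.5362 0.3115; 0.4251 -0.0921 0.0284]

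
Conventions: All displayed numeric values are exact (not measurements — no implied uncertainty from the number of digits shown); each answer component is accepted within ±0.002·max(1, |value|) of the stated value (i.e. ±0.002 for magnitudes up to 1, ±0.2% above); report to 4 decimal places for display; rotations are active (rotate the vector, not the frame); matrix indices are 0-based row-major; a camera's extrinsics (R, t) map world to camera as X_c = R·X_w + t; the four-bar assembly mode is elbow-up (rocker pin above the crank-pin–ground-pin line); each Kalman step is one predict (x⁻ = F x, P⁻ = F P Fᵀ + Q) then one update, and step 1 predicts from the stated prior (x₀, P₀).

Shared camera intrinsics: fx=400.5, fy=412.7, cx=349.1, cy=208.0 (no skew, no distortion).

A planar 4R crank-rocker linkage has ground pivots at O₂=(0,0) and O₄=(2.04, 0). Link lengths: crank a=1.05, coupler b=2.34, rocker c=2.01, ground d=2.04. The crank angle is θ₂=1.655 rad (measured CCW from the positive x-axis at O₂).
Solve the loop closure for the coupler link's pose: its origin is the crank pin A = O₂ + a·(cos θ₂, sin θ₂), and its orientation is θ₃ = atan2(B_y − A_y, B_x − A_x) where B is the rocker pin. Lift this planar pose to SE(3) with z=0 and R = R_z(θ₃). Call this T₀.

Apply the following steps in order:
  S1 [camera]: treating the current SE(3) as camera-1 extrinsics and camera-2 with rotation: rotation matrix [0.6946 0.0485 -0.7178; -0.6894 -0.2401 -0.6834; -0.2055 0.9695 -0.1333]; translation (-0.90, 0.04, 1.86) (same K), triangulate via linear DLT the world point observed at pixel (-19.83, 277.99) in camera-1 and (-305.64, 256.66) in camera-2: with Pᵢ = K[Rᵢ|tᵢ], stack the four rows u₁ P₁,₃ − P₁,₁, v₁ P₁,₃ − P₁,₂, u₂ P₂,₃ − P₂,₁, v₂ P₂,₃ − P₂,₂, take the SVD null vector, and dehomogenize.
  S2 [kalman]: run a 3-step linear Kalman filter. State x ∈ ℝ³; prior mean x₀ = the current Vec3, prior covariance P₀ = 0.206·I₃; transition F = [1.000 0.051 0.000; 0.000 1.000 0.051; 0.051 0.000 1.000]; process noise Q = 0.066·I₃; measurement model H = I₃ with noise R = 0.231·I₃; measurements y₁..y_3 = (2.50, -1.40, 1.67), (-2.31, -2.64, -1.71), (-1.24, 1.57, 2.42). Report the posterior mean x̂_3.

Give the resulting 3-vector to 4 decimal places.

result = (-0.9191, -0.2831, 1.0281)

source (fourbar_fk): coupler pose = R=[0.9113 -0.4118 0.0000; 0.4118 0.9113 0.0000; 0.0000 0.0000 1.0000], t=(-0.0883, 1.0463, 0.0000)
after S1 (triangulate): (-1.2530, -0.3636, 1.1728)
after S2 (kf_track): (-0.9191, -0.2831, 1.0281)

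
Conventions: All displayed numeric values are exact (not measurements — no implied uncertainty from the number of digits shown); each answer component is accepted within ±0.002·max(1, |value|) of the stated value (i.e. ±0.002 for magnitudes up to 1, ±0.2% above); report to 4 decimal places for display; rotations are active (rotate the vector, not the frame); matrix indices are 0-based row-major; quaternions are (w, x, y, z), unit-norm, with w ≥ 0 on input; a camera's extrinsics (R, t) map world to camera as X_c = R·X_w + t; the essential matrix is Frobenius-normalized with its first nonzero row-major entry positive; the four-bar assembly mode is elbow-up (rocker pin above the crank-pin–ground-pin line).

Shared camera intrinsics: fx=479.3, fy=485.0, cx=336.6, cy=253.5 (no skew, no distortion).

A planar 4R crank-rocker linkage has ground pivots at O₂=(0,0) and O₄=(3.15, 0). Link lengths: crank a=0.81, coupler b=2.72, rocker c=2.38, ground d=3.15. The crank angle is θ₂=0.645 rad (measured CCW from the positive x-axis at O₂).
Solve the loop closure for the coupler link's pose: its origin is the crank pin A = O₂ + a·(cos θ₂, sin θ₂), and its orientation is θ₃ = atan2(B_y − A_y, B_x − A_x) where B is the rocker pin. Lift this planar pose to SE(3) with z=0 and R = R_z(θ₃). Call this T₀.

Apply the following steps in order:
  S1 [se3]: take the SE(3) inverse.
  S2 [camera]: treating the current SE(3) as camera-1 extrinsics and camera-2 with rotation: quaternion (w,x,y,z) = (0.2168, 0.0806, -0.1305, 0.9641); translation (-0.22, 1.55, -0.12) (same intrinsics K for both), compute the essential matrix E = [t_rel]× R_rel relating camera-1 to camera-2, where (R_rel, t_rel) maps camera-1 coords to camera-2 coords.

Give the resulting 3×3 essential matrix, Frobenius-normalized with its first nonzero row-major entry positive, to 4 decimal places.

source (fourbar_fk): coupler pose = R=[0.7365 -0.6765 0.0000; 0.6765 0.7365 0.0000; 0.0000 0.0000 1.0000], t=(0.6473, 0.4870, 0.0000)
after S1 (invert_se3): R=[0.7365 0.6765 0.0000; -0.6765 0.7365 0.0000; 0.0000 0.0000 1.0000], t=(-0.8061, 0.0792, 0.0000)
after S2 (essential): [0.0054 0.2058 -0.5326; -0.0387 0.1366 -0.3939; -0.6681 -0.2199 -0.0632]

matrix = [0.0054 0.2058 -0.5326; -0.0387 0.1366 -0.3939; -0.6681 -0.2199 -0.0632]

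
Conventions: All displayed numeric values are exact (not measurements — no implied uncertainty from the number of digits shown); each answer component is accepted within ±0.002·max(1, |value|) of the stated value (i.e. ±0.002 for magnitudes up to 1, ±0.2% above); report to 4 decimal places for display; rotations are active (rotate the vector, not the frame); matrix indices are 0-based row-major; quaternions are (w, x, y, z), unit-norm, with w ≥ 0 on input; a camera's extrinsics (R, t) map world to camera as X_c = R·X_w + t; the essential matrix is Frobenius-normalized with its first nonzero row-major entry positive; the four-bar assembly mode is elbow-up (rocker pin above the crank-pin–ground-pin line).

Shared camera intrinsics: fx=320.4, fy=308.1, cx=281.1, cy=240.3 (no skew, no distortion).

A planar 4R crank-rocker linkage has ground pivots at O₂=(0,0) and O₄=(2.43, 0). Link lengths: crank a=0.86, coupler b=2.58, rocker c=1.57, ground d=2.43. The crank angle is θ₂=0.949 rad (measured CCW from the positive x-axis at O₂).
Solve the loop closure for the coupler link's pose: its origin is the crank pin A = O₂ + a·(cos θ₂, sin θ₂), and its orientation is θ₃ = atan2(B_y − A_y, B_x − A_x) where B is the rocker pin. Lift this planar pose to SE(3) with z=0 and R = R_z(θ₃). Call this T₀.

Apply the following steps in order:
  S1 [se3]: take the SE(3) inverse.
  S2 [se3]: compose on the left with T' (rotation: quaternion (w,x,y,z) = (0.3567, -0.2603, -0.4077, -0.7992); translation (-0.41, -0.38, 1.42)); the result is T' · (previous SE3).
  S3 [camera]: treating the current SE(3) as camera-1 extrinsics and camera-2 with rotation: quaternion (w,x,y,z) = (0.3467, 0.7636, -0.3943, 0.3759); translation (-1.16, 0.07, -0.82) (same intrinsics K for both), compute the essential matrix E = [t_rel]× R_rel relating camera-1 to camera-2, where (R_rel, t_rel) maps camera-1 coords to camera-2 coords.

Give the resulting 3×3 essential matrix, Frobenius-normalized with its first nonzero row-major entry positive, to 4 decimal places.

source (fourbar_fk): coupler pose = R=[0.9534 -0.3018 0.0000; 0.3018 0.9534 0.0000; 0.0000 0.0000 1.0000], t=(0.5009, 0.6990, 0.0000)
after S1 (invert_se3): R=[0.9534 0.3018 0.0000; -0.3018 0.9534 0.0000; 0.0000 0.0000 1.0000], t=(-0.6885, -0.5153, 0.0000)
after S2 (compose_se3): R=[-0.8177 0.5619 0.1252; -0.2166 -0.5018 0.8374; 0.5334 0.6576 0.5320], t=(-0.3932, 0.0793, 0.6931)
after S3 (essential): [0.1896 0.3496 0.3190; -0.0416 0.6079 -0.2568; -0.2326 -0.0428 -0.4968]

matrix = [0.1896 0.3496 0.3190; -0.0416 0.6079 -0.2568; -0.2326 -0.0428 -0.4968]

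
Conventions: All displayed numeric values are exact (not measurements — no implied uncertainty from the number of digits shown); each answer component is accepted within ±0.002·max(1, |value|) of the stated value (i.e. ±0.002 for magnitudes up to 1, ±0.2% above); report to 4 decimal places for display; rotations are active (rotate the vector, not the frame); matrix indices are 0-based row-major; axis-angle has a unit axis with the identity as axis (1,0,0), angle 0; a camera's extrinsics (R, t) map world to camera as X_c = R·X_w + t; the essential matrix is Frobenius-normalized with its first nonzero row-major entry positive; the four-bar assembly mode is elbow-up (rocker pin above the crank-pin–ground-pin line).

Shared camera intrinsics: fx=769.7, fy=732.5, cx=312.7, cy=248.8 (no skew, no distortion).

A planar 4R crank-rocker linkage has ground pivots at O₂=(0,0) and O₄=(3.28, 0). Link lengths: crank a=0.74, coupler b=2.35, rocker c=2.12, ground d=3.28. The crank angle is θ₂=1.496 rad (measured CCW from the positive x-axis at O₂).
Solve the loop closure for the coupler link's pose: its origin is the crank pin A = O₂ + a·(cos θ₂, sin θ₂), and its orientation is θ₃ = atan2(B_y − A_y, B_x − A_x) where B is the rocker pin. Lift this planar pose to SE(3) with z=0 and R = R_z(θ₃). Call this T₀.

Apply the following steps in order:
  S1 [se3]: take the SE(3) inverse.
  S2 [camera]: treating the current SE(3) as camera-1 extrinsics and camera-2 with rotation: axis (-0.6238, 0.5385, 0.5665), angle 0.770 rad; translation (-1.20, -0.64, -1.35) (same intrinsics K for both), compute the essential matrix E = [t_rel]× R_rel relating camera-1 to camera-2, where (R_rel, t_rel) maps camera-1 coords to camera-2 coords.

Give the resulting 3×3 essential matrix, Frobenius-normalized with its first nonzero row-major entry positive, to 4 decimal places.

matrix = [0.3314 0.3012 0.2611; -0.5481 0.3728 0.2461; -0.2963 -0.2871 -0.2473]

source (fourbar_fk): coupler pose = R=[0.8929 -0.4502 0.0000; 0.4502 0.8929 0.0000; 0.0000 0.0000 1.0000], t=(0.0553, 0.7379, 0.0000)
after S1 (invert_se3): R=[0.8929 0.4502 0.0000; -0.4502 0.8929 0.0000; 0.0000 0.0000 1.0000], t=(-0.3816, -0.6340, 0.0000)
after S2 (essential): [0.3314 0.3012 0.2611; -0.5481 0.3728 0.2461; -0.2963 -0.2871 -0.2473]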